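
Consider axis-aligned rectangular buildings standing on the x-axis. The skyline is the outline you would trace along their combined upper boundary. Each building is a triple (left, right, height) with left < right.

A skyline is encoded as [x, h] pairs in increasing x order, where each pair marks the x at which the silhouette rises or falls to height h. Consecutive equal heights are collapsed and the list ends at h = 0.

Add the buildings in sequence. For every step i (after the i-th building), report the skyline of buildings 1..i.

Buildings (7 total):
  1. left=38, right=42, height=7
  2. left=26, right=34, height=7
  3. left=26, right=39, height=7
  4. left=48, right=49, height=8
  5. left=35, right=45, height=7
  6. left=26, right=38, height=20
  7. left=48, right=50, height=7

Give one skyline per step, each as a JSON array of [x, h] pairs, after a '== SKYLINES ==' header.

== SKYLINES ==
[[38,7],[42,0]]
[[26,7],[34,0],[38,7],[42,0]]
[[26,7],[42,0]]
[[26,7],[42,0],[48,8],[49,0]]
[[26,7],[45,0],[48,8],[49,0]]
[[26,20],[38,7],[45,0],[48,8],[49,0]]
[[26,20],[38,7],[45,0],[48,8],[49,7],[50,0]]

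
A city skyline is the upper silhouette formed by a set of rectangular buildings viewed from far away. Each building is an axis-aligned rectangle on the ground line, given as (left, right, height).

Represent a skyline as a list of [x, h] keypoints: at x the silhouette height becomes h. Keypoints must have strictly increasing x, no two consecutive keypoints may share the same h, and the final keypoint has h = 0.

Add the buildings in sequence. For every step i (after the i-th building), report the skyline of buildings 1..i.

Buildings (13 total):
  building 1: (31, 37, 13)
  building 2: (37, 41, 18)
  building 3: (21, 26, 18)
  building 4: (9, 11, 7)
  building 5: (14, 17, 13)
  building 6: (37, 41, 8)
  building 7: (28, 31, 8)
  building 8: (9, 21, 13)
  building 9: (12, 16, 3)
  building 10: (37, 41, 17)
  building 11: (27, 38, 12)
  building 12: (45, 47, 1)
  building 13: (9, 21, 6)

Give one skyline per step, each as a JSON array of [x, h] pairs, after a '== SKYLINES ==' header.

== SKYLINES ==
[[31,13],[37,0]]
[[31,13],[37,18],[41,0]]
[[21,18],[26,0],[31,13],[37,18],[41,0]]
[[9,7],[11,0],[21,18],[26,0],[31,13],[37,18],[41,0]]
[[9,7],[11,0],[14,13],[17,0],[21,18],[26,0],[31,13],[37,18],[41,0]]
[[9,7],[11,0],[14,13],[17,0],[21,18],[26,0],[31,13],[37,18],[41,0]]
[[9,7],[11,0],[14,13],[17,0],[21,18],[26,0],[28,8],[31,13],[37,18],[41,0]]
[[9,13],[21,18],[26,0],[28,8],[31,13],[37,18],[41,0]]
[[9,13],[21,18],[26,0],[28,8],[31,13],[37,18],[41,0]]
[[9,13],[21,18],[26,0],[28,8],[31,13],[37,18],[41,0]]
[[9,13],[21,18],[26,0],[27,12],[31,13],[37,18],[41,0]]
[[9,13],[21,18],[26,0],[27,12],[31,13],[37,18],[41,0],[45,1],[47,0]]
[[9,13],[21,18],[26,0],[27,12],[31,13],[37,18],[41,0],[45,1],[47,0]]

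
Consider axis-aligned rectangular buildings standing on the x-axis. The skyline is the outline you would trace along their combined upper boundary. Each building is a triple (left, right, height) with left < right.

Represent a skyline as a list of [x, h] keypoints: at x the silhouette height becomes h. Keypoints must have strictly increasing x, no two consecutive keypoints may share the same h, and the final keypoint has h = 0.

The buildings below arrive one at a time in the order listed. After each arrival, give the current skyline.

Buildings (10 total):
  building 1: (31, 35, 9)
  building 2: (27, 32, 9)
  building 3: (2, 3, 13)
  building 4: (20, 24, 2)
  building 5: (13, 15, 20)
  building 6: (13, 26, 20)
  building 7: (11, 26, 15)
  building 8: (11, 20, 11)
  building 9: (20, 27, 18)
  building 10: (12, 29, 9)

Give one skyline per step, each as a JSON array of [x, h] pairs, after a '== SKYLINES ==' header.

== SKYLINES ==
[[31,9],[35,0]]
[[27,9],[35,0]]
[[2,13],[3,0],[27,9],[35,0]]
[[2,13],[3,0],[20,2],[24,0],[27,9],[35,0]]
[[2,13],[3,0],[13,20],[15,0],[20,2],[24,0],[27,9],[35,0]]
[[2,13],[3,0],[13,20],[26,0],[27,9],[35,0]]
[[2,13],[3,0],[11,15],[13,20],[26,0],[27,9],[35,0]]
[[2,13],[3,0],[11,15],[13,20],[26,0],[27,9],[35,0]]
[[2,13],[3,0],[11,15],[13,20],[26,18],[27,9],[35,0]]
[[2,13],[3,0],[11,15],[13,20],[26,18],[27,9],[35,0]]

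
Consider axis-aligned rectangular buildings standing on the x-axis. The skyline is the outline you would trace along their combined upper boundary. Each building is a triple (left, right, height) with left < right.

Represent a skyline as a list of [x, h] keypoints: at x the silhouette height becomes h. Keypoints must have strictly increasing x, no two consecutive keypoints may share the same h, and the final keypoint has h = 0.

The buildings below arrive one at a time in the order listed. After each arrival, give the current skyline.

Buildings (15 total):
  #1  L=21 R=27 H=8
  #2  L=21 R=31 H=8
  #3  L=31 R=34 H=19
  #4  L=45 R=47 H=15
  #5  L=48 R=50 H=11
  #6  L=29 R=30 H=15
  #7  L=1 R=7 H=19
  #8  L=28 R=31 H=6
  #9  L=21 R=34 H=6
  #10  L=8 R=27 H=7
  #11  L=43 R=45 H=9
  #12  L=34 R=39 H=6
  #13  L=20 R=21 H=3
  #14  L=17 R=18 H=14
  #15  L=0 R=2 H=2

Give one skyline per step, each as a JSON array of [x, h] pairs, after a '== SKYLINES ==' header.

== SKYLINES ==
[[21,8],[27,0]]
[[21,8],[31,0]]
[[21,8],[31,19],[34,0]]
[[21,8],[31,19],[34,0],[45,15],[47,0]]
[[21,8],[31,19],[34,0],[45,15],[47,0],[48,11],[50,0]]
[[21,8],[29,15],[30,8],[31,19],[34,0],[45,15],[47,0],[48,11],[50,0]]
[[1,19],[7,0],[21,8],[29,15],[30,8],[31,19],[34,0],[45,15],[47,0],[48,11],[50,0]]
[[1,19],[7,0],[21,8],[29,15],[30,8],[31,19],[34,0],[45,15],[47,0],[48,11],[50,0]]
[[1,19],[7,0],[21,8],[29,15],[30,8],[31,19],[34,0],[45,15],[47,0],[48,11],[50,0]]
[[1,19],[7,0],[8,7],[21,8],[29,15],[30,8],[31,19],[34,0],[45,15],[47,0],[48,11],[50,0]]
[[1,19],[7,0],[8,7],[21,8],[29,15],[30,8],[31,19],[34,0],[43,9],[45,15],[47,0],[48,11],[50,0]]
[[1,19],[7,0],[8,7],[21,8],[29,15],[30,8],[31,19],[34,6],[39,0],[43,9],[45,15],[47,0],[48,11],[50,0]]
[[1,19],[7,0],[8,7],[21,8],[29,15],[30,8],[31,19],[34,6],[39,0],[43,9],[45,15],[47,0],[48,11],[50,0]]
[[1,19],[7,0],[8,7],[17,14],[18,7],[21,8],[29,15],[30,8],[31,19],[34,6],[39,0],[43,9],[45,15],[47,0],[48,11],[50,0]]
[[0,2],[1,19],[7,0],[8,7],[17,14],[18,7],[21,8],[29,15],[30,8],[31,19],[34,6],[39,0],[43,9],[45,15],[47,0],[48,11],[50,0]]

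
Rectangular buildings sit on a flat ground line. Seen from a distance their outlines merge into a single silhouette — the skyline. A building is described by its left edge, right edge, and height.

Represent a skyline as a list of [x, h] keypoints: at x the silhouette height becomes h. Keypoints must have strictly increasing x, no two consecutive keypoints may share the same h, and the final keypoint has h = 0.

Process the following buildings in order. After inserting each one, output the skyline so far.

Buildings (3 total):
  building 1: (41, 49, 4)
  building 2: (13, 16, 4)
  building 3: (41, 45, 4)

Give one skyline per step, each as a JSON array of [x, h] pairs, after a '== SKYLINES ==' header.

== SKYLINES ==
[[41,4],[49,0]]
[[13,4],[16,0],[41,4],[49,0]]
[[13,4],[16,0],[41,4],[49,0]]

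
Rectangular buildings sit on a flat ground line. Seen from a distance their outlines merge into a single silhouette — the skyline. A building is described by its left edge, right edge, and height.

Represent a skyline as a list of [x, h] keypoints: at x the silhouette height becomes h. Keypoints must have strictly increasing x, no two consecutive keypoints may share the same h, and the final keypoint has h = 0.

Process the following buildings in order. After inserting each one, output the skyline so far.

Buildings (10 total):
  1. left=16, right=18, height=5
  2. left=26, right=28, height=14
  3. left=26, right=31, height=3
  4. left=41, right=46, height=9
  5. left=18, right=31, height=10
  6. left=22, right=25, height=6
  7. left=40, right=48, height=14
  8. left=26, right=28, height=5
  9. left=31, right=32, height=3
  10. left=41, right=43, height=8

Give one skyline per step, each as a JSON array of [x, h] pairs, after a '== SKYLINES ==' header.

== SKYLINES ==
[[16,5],[18,0]]
[[16,5],[18,0],[26,14],[28,0]]
[[16,5],[18,0],[26,14],[28,3],[31,0]]
[[16,5],[18,0],[26,14],[28,3],[31,0],[41,9],[46,0]]
[[16,5],[18,10],[26,14],[28,10],[31,0],[41,9],[46,0]]
[[16,5],[18,10],[26,14],[28,10],[31,0],[41,9],[46,0]]
[[16,5],[18,10],[26,14],[28,10],[31,0],[40,14],[48,0]]
[[16,5],[18,10],[26,14],[28,10],[31,0],[40,14],[48,0]]
[[16,5],[18,10],[26,14],[28,10],[31,3],[32,0],[40,14],[48,0]]
[[16,5],[18,10],[26,14],[28,10],[31,3],[32,0],[40,14],[48,0]]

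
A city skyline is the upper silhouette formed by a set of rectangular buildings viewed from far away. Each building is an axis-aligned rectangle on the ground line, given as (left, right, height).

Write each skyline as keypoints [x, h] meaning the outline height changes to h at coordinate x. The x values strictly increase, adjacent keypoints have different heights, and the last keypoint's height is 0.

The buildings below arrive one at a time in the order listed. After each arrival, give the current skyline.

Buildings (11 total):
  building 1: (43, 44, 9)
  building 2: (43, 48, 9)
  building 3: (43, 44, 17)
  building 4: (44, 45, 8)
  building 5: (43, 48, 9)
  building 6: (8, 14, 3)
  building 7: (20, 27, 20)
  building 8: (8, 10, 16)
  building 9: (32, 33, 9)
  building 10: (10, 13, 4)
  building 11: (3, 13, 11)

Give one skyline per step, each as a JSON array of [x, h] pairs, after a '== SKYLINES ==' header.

== SKYLINES ==
[[43,9],[44,0]]
[[43,9],[48,0]]
[[43,17],[44,9],[48,0]]
[[43,17],[44,9],[48,0]]
[[43,17],[44,9],[48,0]]
[[8,3],[14,0],[43,17],[44,9],[48,0]]
[[8,3],[14,0],[20,20],[27,0],[43,17],[44,9],[48,0]]
[[8,16],[10,3],[14,0],[20,20],[27,0],[43,17],[44,9],[48,0]]
[[8,16],[10,3],[14,0],[20,20],[27,0],[32,9],[33,0],[43,17],[44,9],[48,0]]
[[8,16],[10,4],[13,3],[14,0],[20,20],[27,0],[32,9],[33,0],[43,17],[44,9],[48,0]]
[[3,11],[8,16],[10,11],[13,3],[14,0],[20,20],[27,0],[32,9],[33,0],[43,17],[44,9],[48,0]]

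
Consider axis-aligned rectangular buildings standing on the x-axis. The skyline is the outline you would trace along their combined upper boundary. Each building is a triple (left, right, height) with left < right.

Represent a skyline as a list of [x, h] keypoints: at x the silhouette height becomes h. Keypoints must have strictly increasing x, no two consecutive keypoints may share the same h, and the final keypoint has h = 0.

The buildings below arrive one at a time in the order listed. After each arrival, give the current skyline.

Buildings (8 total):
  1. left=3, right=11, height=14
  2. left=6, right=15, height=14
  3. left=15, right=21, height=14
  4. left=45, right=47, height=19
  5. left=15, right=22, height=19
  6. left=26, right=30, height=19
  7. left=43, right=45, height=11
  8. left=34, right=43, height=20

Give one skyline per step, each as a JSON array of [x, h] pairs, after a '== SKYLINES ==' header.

== SKYLINES ==
[[3,14],[11,0]]
[[3,14],[15,0]]
[[3,14],[21,0]]
[[3,14],[21,0],[45,19],[47,0]]
[[3,14],[15,19],[22,0],[45,19],[47,0]]
[[3,14],[15,19],[22,0],[26,19],[30,0],[45,19],[47,0]]
[[3,14],[15,19],[22,0],[26,19],[30,0],[43,11],[45,19],[47,0]]
[[3,14],[15,19],[22,0],[26,19],[30,0],[34,20],[43,11],[45,19],[47,0]]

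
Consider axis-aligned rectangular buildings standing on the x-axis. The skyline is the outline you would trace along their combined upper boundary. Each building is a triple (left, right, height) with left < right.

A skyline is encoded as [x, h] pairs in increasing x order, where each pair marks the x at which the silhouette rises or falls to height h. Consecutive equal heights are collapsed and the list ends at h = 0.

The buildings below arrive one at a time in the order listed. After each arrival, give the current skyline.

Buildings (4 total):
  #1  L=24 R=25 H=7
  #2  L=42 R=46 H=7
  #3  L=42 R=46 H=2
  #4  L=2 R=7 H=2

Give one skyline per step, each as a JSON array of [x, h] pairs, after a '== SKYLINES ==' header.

== SKYLINES ==
[[24,7],[25,0]]
[[24,7],[25,0],[42,7],[46,0]]
[[24,7],[25,0],[42,7],[46,0]]
[[2,2],[7,0],[24,7],[25,0],[42,7],[46,0]]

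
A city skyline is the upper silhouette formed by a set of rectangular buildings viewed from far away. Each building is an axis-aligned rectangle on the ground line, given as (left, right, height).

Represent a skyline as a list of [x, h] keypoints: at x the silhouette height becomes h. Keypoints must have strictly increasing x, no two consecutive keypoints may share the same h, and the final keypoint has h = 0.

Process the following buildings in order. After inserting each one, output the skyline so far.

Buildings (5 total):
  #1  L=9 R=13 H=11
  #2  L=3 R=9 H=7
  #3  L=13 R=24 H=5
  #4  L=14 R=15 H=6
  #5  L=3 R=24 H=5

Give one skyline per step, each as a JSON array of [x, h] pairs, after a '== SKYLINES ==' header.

== SKYLINES ==
[[9,11],[13,0]]
[[3,7],[9,11],[13,0]]
[[3,7],[9,11],[13,5],[24,0]]
[[3,7],[9,11],[13,5],[14,6],[15,5],[24,0]]
[[3,7],[9,11],[13,5],[14,6],[15,5],[24,0]]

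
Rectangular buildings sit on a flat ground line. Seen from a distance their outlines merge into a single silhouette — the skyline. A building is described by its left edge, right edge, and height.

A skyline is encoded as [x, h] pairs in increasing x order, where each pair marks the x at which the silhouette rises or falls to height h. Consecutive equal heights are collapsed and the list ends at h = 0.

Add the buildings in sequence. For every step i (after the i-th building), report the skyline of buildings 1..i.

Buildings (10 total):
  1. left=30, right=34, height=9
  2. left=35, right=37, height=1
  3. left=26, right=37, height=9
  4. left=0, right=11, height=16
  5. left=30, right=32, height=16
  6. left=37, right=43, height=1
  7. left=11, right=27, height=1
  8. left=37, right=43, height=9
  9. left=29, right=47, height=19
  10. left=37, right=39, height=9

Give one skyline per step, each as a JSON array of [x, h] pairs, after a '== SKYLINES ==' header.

== SKYLINES ==
[[30,9],[34,0]]
[[30,9],[34,0],[35,1],[37,0]]
[[26,9],[37,0]]
[[0,16],[11,0],[26,9],[37,0]]
[[0,16],[11,0],[26,9],[30,16],[32,9],[37,0]]
[[0,16],[11,0],[26,9],[30,16],[32,9],[37,1],[43,0]]
[[0,16],[11,1],[26,9],[30,16],[32,9],[37,1],[43,0]]
[[0,16],[11,1],[26,9],[30,16],[32,9],[43,0]]
[[0,16],[11,1],[26,9],[29,19],[47,0]]
[[0,16],[11,1],[26,9],[29,19],[47,0]]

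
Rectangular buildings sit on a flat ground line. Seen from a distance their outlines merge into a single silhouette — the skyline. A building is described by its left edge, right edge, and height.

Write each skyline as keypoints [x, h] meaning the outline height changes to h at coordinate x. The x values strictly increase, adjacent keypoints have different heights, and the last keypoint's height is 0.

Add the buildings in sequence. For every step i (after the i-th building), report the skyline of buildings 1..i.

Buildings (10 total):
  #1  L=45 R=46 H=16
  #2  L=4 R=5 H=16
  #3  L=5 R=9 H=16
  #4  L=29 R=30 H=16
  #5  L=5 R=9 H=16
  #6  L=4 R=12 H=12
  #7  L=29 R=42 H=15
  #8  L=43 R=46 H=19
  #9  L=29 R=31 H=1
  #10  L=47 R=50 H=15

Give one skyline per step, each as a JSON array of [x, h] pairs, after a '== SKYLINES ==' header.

== SKYLINES ==
[[45,16],[46,0]]
[[4,16],[5,0],[45,16],[46,0]]
[[4,16],[9,0],[45,16],[46,0]]
[[4,16],[9,0],[29,16],[30,0],[45,16],[46,0]]
[[4,16],[9,0],[29,16],[30,0],[45,16],[46,0]]
[[4,16],[9,12],[12,0],[29,16],[30,0],[45,16],[46,0]]
[[4,16],[9,12],[12,0],[29,16],[30,15],[42,0],[45,16],[46,0]]
[[4,16],[9,12],[12,0],[29,16],[30,15],[42,0],[43,19],[46,0]]
[[4,16],[9,12],[12,0],[29,16],[30,15],[42,0],[43,19],[46,0]]
[[4,16],[9,12],[12,0],[29,16],[30,15],[42,0],[43,19],[46,0],[47,15],[50,0]]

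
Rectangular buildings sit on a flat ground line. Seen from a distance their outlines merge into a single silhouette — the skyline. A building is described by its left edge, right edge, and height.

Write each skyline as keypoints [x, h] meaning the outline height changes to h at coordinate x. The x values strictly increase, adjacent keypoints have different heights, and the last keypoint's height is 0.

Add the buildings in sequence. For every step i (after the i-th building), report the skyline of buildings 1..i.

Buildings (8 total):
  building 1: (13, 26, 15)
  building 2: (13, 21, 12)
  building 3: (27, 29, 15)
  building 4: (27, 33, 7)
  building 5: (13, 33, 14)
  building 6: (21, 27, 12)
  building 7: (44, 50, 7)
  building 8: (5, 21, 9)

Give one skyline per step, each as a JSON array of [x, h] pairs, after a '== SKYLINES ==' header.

== SKYLINES ==
[[13,15],[26,0]]
[[13,15],[26,0]]
[[13,15],[26,0],[27,15],[29,0]]
[[13,15],[26,0],[27,15],[29,7],[33,0]]
[[13,15],[26,14],[27,15],[29,14],[33,0]]
[[13,15],[26,14],[27,15],[29,14],[33,0]]
[[13,15],[26,14],[27,15],[29,14],[33,0],[44,7],[50,0]]
[[5,9],[13,15],[26,14],[27,15],[29,14],[33,0],[44,7],[50,0]]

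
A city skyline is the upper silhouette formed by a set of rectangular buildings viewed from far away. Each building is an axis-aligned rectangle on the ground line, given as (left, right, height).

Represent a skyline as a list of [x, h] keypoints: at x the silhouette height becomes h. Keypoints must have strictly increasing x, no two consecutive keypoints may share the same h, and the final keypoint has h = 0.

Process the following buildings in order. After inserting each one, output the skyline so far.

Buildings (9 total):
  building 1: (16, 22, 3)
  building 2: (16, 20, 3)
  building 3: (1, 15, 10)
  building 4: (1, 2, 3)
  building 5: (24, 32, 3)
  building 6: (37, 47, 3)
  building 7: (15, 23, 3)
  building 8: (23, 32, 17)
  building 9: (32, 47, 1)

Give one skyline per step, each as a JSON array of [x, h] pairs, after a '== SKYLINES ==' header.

== SKYLINES ==
[[16,3],[22,0]]
[[16,3],[22,0]]
[[1,10],[15,0],[16,3],[22,0]]
[[1,10],[15,0],[16,3],[22,0]]
[[1,10],[15,0],[16,3],[22,0],[24,3],[32,0]]
[[1,10],[15,0],[16,3],[22,0],[24,3],[32,0],[37,3],[47,0]]
[[1,10],[15,3],[23,0],[24,3],[32,0],[37,3],[47,0]]
[[1,10],[15,3],[23,17],[32,0],[37,3],[47,0]]
[[1,10],[15,3],[23,17],[32,1],[37,3],[47,0]]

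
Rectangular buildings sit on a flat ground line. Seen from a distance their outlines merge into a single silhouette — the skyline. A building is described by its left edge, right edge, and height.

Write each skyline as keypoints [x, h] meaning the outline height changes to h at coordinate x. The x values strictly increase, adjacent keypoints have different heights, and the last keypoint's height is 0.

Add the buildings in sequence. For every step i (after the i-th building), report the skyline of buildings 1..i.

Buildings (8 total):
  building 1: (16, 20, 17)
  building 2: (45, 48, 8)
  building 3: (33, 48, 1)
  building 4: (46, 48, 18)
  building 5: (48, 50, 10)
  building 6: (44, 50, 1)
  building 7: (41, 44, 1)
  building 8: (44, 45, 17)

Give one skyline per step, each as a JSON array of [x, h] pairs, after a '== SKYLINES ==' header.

== SKYLINES ==
[[16,17],[20,0]]
[[16,17],[20,0],[45,8],[48,0]]
[[16,17],[20,0],[33,1],[45,8],[48,0]]
[[16,17],[20,0],[33,1],[45,8],[46,18],[48,0]]
[[16,17],[20,0],[33,1],[45,8],[46,18],[48,10],[50,0]]
[[16,17],[20,0],[33,1],[45,8],[46,18],[48,10],[50,0]]
[[16,17],[20,0],[33,1],[45,8],[46,18],[48,10],[50,0]]
[[16,17],[20,0],[33,1],[44,17],[45,8],[46,18],[48,10],[50,0]]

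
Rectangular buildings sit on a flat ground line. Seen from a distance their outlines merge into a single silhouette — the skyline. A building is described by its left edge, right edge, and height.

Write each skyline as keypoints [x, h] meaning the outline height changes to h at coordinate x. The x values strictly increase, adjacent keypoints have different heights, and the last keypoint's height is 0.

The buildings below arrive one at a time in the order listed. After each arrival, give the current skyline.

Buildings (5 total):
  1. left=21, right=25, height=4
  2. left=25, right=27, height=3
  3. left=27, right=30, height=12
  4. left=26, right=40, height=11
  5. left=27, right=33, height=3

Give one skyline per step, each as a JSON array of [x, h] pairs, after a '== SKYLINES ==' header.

== SKYLINES ==
[[21,4],[25,0]]
[[21,4],[25,3],[27,0]]
[[21,4],[25,3],[27,12],[30,0]]
[[21,4],[25,3],[26,11],[27,12],[30,11],[40,0]]
[[21,4],[25,3],[26,11],[27,12],[30,11],[40,0]]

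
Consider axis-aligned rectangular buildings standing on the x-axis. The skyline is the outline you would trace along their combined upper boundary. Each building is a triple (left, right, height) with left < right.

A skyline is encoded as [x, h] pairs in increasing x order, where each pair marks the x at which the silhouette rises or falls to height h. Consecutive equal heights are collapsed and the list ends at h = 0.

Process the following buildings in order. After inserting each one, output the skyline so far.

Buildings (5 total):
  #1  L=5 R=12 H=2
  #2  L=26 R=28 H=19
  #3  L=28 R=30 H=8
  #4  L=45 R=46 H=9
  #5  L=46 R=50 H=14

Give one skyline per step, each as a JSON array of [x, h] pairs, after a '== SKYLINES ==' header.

== SKYLINES ==
[[5,2],[12,0]]
[[5,2],[12,0],[26,19],[28,0]]
[[5,2],[12,0],[26,19],[28,8],[30,0]]
[[5,2],[12,0],[26,19],[28,8],[30,0],[45,9],[46,0]]
[[5,2],[12,0],[26,19],[28,8],[30,0],[45,9],[46,14],[50,0]]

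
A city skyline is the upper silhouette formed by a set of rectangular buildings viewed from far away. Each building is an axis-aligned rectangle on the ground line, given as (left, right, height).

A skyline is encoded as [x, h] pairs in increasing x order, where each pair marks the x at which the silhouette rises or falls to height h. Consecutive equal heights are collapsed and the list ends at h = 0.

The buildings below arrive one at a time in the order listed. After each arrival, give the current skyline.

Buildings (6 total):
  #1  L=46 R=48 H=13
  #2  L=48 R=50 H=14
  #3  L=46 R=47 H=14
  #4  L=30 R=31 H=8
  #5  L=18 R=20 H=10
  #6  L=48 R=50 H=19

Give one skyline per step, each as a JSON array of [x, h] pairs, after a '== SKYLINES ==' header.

== SKYLINES ==
[[46,13],[48,0]]
[[46,13],[48,14],[50,0]]
[[46,14],[47,13],[48,14],[50,0]]
[[30,8],[31,0],[46,14],[47,13],[48,14],[50,0]]
[[18,10],[20,0],[30,8],[31,0],[46,14],[47,13],[48,14],[50,0]]
[[18,10],[20,0],[30,8],[31,0],[46,14],[47,13],[48,19],[50,0]]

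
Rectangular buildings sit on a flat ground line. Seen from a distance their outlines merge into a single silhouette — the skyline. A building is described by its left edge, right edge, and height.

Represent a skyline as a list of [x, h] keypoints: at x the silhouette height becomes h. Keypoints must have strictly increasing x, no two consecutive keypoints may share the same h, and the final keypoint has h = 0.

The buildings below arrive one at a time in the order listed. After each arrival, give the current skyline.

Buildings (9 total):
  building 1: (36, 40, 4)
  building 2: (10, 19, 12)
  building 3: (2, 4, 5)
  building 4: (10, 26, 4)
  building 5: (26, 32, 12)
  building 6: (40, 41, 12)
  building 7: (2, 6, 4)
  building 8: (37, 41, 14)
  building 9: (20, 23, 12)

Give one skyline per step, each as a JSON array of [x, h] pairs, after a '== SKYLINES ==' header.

== SKYLINES ==
[[36,4],[40,0]]
[[10,12],[19,0],[36,4],[40,0]]
[[2,5],[4,0],[10,12],[19,0],[36,4],[40,0]]
[[2,5],[4,0],[10,12],[19,4],[26,0],[36,4],[40,0]]
[[2,5],[4,0],[10,12],[19,4],[26,12],[32,0],[36,4],[40,0]]
[[2,5],[4,0],[10,12],[19,4],[26,12],[32,0],[36,4],[40,12],[41,0]]
[[2,5],[4,4],[6,0],[10,12],[19,4],[26,12],[32,0],[36,4],[40,12],[41,0]]
[[2,5],[4,4],[6,0],[10,12],[19,4],[26,12],[32,0],[36,4],[37,14],[41,0]]
[[2,5],[4,4],[6,0],[10,12],[19,4],[20,12],[23,4],[26,12],[32,0],[36,4],[37,14],[41,0]]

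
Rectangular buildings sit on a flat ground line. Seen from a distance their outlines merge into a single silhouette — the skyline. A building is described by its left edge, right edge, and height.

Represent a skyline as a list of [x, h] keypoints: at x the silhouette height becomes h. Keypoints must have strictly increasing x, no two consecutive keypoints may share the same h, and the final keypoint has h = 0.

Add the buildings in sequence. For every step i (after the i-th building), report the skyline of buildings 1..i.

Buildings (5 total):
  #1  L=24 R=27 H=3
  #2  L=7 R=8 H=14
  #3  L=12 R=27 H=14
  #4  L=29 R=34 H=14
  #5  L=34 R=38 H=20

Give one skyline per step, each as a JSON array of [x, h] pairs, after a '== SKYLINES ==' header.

== SKYLINES ==
[[24,3],[27,0]]
[[7,14],[8,0],[24,3],[27,0]]
[[7,14],[8,0],[12,14],[27,0]]
[[7,14],[8,0],[12,14],[27,0],[29,14],[34,0]]
[[7,14],[8,0],[12,14],[27,0],[29,14],[34,20],[38,0]]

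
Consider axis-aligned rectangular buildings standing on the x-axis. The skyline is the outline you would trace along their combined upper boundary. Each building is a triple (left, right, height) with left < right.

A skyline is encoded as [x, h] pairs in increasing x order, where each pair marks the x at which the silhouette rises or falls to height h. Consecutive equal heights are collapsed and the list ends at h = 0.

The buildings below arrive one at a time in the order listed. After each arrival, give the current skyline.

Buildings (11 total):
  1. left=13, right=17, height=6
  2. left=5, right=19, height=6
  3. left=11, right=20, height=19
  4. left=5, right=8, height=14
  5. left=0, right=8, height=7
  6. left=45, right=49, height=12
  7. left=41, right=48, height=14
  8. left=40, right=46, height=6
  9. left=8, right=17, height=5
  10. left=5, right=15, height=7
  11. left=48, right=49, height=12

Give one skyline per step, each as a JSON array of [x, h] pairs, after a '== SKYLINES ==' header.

== SKYLINES ==
[[13,6],[17,0]]
[[5,6],[19,0]]
[[5,6],[11,19],[20,0]]
[[5,14],[8,6],[11,19],[20,0]]
[[0,7],[5,14],[8,6],[11,19],[20,0]]
[[0,7],[5,14],[8,6],[11,19],[20,0],[45,12],[49,0]]
[[0,7],[5,14],[8,6],[11,19],[20,0],[41,14],[48,12],[49,0]]
[[0,7],[5,14],[8,6],[11,19],[20,0],[40,6],[41,14],[48,12],[49,0]]
[[0,7],[5,14],[8,6],[11,19],[20,0],[40,6],[41,14],[48,12],[49,0]]
[[0,7],[5,14],[8,7],[11,19],[20,0],[40,6],[41,14],[48,12],[49,0]]
[[0,7],[5,14],[8,7],[11,19],[20,0],[40,6],[41,14],[48,12],[49,0]]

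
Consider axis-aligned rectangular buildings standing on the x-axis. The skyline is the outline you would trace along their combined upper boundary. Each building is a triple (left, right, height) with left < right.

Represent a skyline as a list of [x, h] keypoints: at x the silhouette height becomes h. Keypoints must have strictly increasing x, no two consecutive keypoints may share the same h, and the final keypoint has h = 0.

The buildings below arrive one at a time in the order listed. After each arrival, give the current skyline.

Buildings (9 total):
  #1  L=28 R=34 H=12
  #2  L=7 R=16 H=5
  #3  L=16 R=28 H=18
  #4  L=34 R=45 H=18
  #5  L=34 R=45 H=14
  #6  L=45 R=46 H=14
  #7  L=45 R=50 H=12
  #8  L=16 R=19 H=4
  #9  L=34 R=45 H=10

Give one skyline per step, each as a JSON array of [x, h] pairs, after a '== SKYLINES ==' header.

== SKYLINES ==
[[28,12],[34,0]]
[[7,5],[16,0],[28,12],[34,0]]
[[7,5],[16,18],[28,12],[34,0]]
[[7,5],[16,18],[28,12],[34,18],[45,0]]
[[7,5],[16,18],[28,12],[34,18],[45,0]]
[[7,5],[16,18],[28,12],[34,18],[45,14],[46,0]]
[[7,5],[16,18],[28,12],[34,18],[45,14],[46,12],[50,0]]
[[7,5],[16,18],[28,12],[34,18],[45,14],[46,12],[50,0]]
[[7,5],[16,18],[28,12],[34,18],[45,14],[46,12],[50,0]]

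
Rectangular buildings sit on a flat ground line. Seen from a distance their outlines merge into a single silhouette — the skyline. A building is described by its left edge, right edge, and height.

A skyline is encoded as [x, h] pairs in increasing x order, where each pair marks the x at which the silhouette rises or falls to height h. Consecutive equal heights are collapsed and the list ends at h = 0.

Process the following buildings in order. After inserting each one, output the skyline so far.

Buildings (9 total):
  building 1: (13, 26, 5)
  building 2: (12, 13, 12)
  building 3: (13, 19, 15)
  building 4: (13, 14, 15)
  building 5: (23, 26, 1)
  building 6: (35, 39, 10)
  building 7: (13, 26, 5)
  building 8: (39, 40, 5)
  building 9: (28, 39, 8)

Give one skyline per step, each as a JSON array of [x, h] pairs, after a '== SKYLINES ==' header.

== SKYLINES ==
[[13,5],[26,0]]
[[12,12],[13,5],[26,0]]
[[12,12],[13,15],[19,5],[26,0]]
[[12,12],[13,15],[19,5],[26,0]]
[[12,12],[13,15],[19,5],[26,0]]
[[12,12],[13,15],[19,5],[26,0],[35,10],[39,0]]
[[12,12],[13,15],[19,5],[26,0],[35,10],[39,0]]
[[12,12],[13,15],[19,5],[26,0],[35,10],[39,5],[40,0]]
[[12,12],[13,15],[19,5],[26,0],[28,8],[35,10],[39,5],[40,0]]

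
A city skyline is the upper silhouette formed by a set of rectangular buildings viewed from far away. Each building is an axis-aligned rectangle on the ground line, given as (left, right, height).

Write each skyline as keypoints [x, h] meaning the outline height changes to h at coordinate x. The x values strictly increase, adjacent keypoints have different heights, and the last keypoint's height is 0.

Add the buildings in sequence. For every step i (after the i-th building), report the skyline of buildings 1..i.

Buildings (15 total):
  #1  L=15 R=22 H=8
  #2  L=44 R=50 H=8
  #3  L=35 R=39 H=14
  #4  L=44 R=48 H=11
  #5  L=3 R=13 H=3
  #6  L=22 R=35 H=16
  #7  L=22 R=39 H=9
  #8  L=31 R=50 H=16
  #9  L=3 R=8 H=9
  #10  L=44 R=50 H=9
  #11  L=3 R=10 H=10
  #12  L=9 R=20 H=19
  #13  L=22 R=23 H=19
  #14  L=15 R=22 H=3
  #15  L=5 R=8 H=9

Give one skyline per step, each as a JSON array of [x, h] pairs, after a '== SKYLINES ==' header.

== SKYLINES ==
[[15,8],[22,0]]
[[15,8],[22,0],[44,8],[50,0]]
[[15,8],[22,0],[35,14],[39,0],[44,8],[50,0]]
[[15,8],[22,0],[35,14],[39,0],[44,11],[48,8],[50,0]]
[[3,3],[13,0],[15,8],[22,0],[35,14],[39,0],[44,11],[48,8],[50,0]]
[[3,3],[13,0],[15,8],[22,16],[35,14],[39,0],[44,11],[48,8],[50,0]]
[[3,3],[13,0],[15,8],[22,16],[35,14],[39,0],[44,11],[48,8],[50,0]]
[[3,3],[13,0],[15,8],[22,16],[50,0]]
[[3,9],[8,3],[13,0],[15,8],[22,16],[50,0]]
[[3,9],[8,3],[13,0],[15,8],[22,16],[50,0]]
[[3,10],[10,3],[13,0],[15,8],[22,16],[50,0]]
[[3,10],[9,19],[20,8],[22,16],[50,0]]
[[3,10],[9,19],[20,8],[22,19],[23,16],[50,0]]
[[3,10],[9,19],[20,8],[22,19],[23,16],[50,0]]
[[3,10],[9,19],[20,8],[22,19],[23,16],[50,0]]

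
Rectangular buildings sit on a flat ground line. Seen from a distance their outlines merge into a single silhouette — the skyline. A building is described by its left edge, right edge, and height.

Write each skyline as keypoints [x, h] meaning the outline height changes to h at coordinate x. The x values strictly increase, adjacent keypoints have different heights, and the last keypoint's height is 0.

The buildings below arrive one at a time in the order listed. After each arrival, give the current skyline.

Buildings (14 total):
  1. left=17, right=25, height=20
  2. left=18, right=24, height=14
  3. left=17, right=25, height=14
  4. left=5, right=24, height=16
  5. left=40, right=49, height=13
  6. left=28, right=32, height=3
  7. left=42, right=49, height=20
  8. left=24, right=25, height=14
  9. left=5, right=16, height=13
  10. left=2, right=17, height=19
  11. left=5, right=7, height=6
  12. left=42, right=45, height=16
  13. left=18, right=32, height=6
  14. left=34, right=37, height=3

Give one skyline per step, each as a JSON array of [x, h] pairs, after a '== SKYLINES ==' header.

== SKYLINES ==
[[17,20],[25,0]]
[[17,20],[25,0]]
[[17,20],[25,0]]
[[5,16],[17,20],[25,0]]
[[5,16],[17,20],[25,0],[40,13],[49,0]]
[[5,16],[17,20],[25,0],[28,3],[32,0],[40,13],[49,0]]
[[5,16],[17,20],[25,0],[28,3],[32,0],[40,13],[42,20],[49,0]]
[[5,16],[17,20],[25,0],[28,3],[32,0],[40,13],[42,20],[49,0]]
[[5,16],[17,20],[25,0],[28,3],[32,0],[40,13],[42,20],[49,0]]
[[2,19],[17,20],[25,0],[28,3],[32,0],[40,13],[42,20],[49,0]]
[[2,19],[17,20],[25,0],[28,3],[32,0],[40,13],[42,20],[49,0]]
[[2,19],[17,20],[25,0],[28,3],[32,0],[40,13],[42,20],[49,0]]
[[2,19],[17,20],[25,6],[32,0],[40,13],[42,20],[49,0]]
[[2,19],[17,20],[25,6],[32,0],[34,3],[37,0],[40,13],[42,20],[49,0]]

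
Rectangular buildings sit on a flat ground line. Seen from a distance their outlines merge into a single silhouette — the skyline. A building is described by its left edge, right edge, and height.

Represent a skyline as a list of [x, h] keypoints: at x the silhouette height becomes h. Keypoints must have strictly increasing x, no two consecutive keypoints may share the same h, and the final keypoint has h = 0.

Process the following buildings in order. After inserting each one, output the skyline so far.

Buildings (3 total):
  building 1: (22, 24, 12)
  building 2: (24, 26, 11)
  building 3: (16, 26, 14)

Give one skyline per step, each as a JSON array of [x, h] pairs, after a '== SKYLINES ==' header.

== SKYLINES ==
[[22,12],[24,0]]
[[22,12],[24,11],[26,0]]
[[16,14],[26,0]]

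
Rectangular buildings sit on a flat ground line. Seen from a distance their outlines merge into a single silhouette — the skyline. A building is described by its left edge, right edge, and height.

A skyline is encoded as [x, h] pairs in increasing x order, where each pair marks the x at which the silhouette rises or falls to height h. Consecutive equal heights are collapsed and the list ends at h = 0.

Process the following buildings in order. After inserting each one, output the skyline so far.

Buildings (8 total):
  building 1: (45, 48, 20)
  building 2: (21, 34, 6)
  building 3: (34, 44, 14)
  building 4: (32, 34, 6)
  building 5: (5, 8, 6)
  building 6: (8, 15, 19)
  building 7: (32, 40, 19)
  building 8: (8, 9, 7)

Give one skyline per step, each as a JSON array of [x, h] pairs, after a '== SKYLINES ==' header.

== SKYLINES ==
[[45,20],[48,0]]
[[21,6],[34,0],[45,20],[48,0]]
[[21,6],[34,14],[44,0],[45,20],[48,0]]
[[21,6],[34,14],[44,0],[45,20],[48,0]]
[[5,6],[8,0],[21,6],[34,14],[44,0],[45,20],[48,0]]
[[5,6],[8,19],[15,0],[21,6],[34,14],[44,0],[45,20],[48,0]]
[[5,6],[8,19],[15,0],[21,6],[32,19],[40,14],[44,0],[45,20],[48,0]]
[[5,6],[8,19],[15,0],[21,6],[32,19],[40,14],[44,0],[45,20],[48,0]]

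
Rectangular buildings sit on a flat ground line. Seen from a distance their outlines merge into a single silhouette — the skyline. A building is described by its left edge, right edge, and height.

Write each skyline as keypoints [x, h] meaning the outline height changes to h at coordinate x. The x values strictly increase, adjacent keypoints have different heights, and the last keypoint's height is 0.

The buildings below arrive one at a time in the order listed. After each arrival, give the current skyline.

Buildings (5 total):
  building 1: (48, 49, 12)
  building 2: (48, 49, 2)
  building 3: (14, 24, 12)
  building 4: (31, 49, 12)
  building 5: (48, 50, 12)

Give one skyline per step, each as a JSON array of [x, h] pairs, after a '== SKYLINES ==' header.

== SKYLINES ==
[[48,12],[49,0]]
[[48,12],[49,0]]
[[14,12],[24,0],[48,12],[49,0]]
[[14,12],[24,0],[31,12],[49,0]]
[[14,12],[24,0],[31,12],[50,0]]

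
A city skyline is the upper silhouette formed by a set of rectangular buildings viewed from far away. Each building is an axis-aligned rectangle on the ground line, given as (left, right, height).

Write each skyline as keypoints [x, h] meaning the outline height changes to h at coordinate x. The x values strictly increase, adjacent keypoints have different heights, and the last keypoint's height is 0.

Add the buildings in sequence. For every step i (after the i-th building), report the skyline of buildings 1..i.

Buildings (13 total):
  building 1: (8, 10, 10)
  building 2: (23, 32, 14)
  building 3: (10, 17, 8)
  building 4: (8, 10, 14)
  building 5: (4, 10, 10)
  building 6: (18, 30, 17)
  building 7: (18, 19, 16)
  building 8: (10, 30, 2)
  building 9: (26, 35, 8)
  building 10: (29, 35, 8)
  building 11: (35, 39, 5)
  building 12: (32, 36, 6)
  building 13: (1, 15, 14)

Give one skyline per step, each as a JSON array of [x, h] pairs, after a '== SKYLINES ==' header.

== SKYLINES ==
[[8,10],[10,0]]
[[8,10],[10,0],[23,14],[32,0]]
[[8,10],[10,8],[17,0],[23,14],[32,0]]
[[8,14],[10,8],[17,0],[23,14],[32,0]]
[[4,10],[8,14],[10,8],[17,0],[23,14],[32,0]]
[[4,10],[8,14],[10,8],[17,0],[18,17],[30,14],[32,0]]
[[4,10],[8,14],[10,8],[17,0],[18,17],[30,14],[32,0]]
[[4,10],[8,14],[10,8],[17,2],[18,17],[30,14],[32,0]]
[[4,10],[8,14],[10,8],[17,2],[18,17],[30,14],[32,8],[35,0]]
[[4,10],[8,14],[10,8],[17,2],[18,17],[30,14],[32,8],[35,0]]
[[4,10],[8,14],[10,8],[17,2],[18,17],[30,14],[32,8],[35,5],[39,0]]
[[4,10],[8,14],[10,8],[17,2],[18,17],[30,14],[32,8],[35,6],[36,5],[39,0]]
[[1,14],[15,8],[17,2],[18,17],[30,14],[32,8],[35,6],[36,5],[39,0]]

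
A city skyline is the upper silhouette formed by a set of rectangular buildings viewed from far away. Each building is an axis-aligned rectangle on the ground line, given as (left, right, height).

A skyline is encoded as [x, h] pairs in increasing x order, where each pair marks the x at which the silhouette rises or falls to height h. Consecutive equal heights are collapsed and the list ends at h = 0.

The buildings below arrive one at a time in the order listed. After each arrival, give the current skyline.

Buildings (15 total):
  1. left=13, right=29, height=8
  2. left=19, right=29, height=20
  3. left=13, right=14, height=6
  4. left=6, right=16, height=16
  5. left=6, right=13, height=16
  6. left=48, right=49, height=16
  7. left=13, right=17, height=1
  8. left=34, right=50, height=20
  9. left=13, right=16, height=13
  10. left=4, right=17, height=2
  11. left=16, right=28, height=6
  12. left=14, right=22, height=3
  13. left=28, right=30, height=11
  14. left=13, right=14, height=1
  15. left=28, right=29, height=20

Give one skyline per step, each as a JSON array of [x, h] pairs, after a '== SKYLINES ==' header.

== SKYLINES ==
[[13,8],[29,0]]
[[13,8],[19,20],[29,0]]
[[13,8],[19,20],[29,0]]
[[6,16],[16,8],[19,20],[29,0]]
[[6,16],[16,8],[19,20],[29,0]]
[[6,16],[16,8],[19,20],[29,0],[48,16],[49,0]]
[[6,16],[16,8],[19,20],[29,0],[48,16],[49,0]]
[[6,16],[16,8],[19,20],[29,0],[34,20],[50,0]]
[[6,16],[16,8],[19,20],[29,0],[34,20],[50,0]]
[[4,2],[6,16],[16,8],[19,20],[29,0],[34,20],[50,0]]
[[4,2],[6,16],[16,8],[19,20],[29,0],[34,20],[50,0]]
[[4,2],[6,16],[16,8],[19,20],[29,0],[34,20],[50,0]]
[[4,2],[6,16],[16,8],[19,20],[29,11],[30,0],[34,20],[50,0]]
[[4,2],[6,16],[16,8],[19,20],[29,11],[30,0],[34,20],[50,0]]
[[4,2],[6,16],[16,8],[19,20],[29,11],[30,0],[34,20],[50,0]]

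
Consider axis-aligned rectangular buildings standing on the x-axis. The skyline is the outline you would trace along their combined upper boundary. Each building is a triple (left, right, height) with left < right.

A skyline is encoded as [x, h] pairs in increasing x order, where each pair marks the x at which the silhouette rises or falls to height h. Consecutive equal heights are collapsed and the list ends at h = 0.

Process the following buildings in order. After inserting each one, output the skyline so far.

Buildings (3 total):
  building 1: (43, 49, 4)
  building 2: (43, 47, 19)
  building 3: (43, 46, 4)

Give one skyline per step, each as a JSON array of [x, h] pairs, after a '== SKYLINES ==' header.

== SKYLINES ==
[[43,4],[49,0]]
[[43,19],[47,4],[49,0]]
[[43,19],[47,4],[49,0]]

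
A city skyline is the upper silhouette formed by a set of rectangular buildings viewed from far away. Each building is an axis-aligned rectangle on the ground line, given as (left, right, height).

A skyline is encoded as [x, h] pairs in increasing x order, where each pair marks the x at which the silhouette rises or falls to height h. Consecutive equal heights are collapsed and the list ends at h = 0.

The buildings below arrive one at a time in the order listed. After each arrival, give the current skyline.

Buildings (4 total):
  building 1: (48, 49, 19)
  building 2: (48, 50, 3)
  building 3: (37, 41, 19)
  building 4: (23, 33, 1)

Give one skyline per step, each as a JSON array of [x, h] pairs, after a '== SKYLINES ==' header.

== SKYLINES ==
[[48,19],[49,0]]
[[48,19],[49,3],[50,0]]
[[37,19],[41,0],[48,19],[49,3],[50,0]]
[[23,1],[33,0],[37,19],[41,0],[48,19],[49,3],[50,0]]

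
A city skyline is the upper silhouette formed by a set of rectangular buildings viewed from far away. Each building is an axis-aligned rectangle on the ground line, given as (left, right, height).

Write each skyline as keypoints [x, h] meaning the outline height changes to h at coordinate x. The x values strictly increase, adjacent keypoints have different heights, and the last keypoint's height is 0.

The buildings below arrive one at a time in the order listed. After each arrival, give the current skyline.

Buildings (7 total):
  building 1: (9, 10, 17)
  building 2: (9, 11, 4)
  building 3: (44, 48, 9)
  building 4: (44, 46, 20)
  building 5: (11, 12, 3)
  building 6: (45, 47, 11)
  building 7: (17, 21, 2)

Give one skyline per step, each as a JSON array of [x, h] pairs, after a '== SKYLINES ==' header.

== SKYLINES ==
[[9,17],[10,0]]
[[9,17],[10,4],[11,0]]
[[9,17],[10,4],[11,0],[44,9],[48,0]]
[[9,17],[10,4],[11,0],[44,20],[46,9],[48,0]]
[[9,17],[10,4],[11,3],[12,0],[44,20],[46,9],[48,0]]
[[9,17],[10,4],[11,3],[12,0],[44,20],[46,11],[47,9],[48,0]]
[[9,17],[10,4],[11,3],[12,0],[17,2],[21,0],[44,20],[46,11],[47,9],[48,0]]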